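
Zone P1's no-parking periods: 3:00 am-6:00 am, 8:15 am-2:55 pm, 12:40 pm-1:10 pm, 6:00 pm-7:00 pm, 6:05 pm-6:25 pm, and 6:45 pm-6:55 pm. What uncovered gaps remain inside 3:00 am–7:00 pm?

After merging, the occupied span is 3:00 am–6:00 am, 8:15 am–2:55 pm, 6:00 pm–7:00 pm.
Complement within 3:00 am–7:00 pm: 6:00 am–8:15 am, 2:55 pm–6:00 pm.

6:00 am–8:15 am, 2:55 pm–6:00 pm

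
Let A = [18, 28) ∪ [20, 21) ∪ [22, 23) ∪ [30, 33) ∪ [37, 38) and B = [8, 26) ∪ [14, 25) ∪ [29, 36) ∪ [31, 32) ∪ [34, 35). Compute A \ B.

First set merges to [18, 28), [30, 33), [37, 38).
Second set merges to [8, 26), [29, 36).
[18, 28) minus B → [26, 28).
[30, 33): fully covered by B → removed.
[37, 38): no B overlap → unchanged.

[26, 28) ∪ [37, 38)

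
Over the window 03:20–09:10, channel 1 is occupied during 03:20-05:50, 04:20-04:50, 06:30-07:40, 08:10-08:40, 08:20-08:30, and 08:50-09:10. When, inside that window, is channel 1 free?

After merging, the occupied span is 03:20–05:50, 06:30–07:40, 08:10–08:40, 08:50–09:10.
Uncovered inside 03:20–09:10: 05:50–06:30, 07:40–08:10, 08:40–08:50.

05:50–06:30, 07:40–08:10, 08:40–08:50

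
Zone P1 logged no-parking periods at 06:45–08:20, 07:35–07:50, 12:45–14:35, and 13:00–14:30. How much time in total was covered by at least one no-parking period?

3 h 25 min

Merged: 06:45–08:20, 12:45–14:35.
Lengths: 1 h 35 min + 1 h 50 min = 3 h 25 min.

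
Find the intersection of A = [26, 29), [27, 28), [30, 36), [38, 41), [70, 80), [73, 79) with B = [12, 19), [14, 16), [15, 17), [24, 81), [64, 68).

First set merges to [26, 29), [30, 36), [38, 41), [70, 80).
Second set merges to [12, 19), [24, 81).
[26, 29) ∩ B → [26, 29).
[30, 36) ∩ B → [30, 36).
[38, 41) ∩ B → [38, 41).
[70, 80) ∩ B → [70, 80).

[26, 29) ∪ [30, 36) ∪ [38, 41) ∪ [70, 80)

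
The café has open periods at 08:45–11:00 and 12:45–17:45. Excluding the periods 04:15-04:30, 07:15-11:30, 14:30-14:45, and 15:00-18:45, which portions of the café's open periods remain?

08:45–11:00 lies entirely inside B → drops out.
12:45–17:45 with B removed leaves 12:45–14:30, 14:45–15:00.

12:45–14:30, 14:45–15:00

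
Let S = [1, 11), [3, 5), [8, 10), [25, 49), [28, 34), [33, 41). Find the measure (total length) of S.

Merged: [1, 11), [25, 49).
Lengths: 10 + 24 = 34.

34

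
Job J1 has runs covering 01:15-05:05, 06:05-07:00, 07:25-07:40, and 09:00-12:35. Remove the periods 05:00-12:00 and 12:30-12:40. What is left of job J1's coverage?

01:15–05:05 \ B = 01:15–05:00.
06:05–07:00: entirely removed.
07:25–07:40: entirely removed.
09:00–12:35 \ B = 12:00–12:30.

01:15–05:00, 12:00–12:30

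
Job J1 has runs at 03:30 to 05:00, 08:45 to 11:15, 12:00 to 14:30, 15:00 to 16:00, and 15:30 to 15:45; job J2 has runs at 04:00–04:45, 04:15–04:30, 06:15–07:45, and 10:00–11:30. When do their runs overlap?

04:00-04:45, 10:00-11:15

First set merges to 03:30-05:00, 08:45-11:15, 12:00-14:30, 15:00-16:00.
Second set merges to 04:00-04:45, 06:15-07:45, 10:00-11:30.
03:30-05:00 meets the second set on 04:00-04:45.
08:45-11:15 meets the second set on 10:00-11:15.
12:00-14:30: no overlap with the second set.
15:00-16:00: no overlap with the second set.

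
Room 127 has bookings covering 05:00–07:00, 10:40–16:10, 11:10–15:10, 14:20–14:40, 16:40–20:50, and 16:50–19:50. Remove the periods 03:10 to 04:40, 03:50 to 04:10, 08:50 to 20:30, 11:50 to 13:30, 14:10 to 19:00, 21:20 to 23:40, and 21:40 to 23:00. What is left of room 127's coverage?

A, merged: 05:00–07:00, 10:40–16:10, 16:40–20:50.
B, merged: 03:10–04:40, 08:50–20:30, 21:20–23:40.
05:00–07:00: nothing removed.
10:40–16:10: entirely removed.
16:40–20:50 \ B = 20:30–20:50.

05:00–07:00, 20:30–20:50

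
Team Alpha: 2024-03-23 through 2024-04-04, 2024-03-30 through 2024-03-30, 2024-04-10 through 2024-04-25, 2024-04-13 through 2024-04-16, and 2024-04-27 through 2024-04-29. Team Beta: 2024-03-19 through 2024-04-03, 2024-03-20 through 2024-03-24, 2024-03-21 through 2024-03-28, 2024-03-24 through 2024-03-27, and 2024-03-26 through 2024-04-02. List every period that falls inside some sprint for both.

2024-03-23 through 2024-04-03

First set merges to 2024-03-23 through 2024-04-04, 2024-04-10 through 2024-04-25, 2024-04-27 through 2024-04-29.
Second set merges to 2024-03-19 through 2024-04-03.
2024-03-23 through 2024-04-04 meets the second set on 2024-03-23 through 2024-04-03.
2024-04-10 through 2024-04-25: no overlap with the second set.
2024-04-27 through 2024-04-29: no overlap with the second set.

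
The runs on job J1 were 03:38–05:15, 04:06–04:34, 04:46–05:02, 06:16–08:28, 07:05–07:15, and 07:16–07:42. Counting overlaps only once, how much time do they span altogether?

3 h 49 min

Merged: 03:38-05:15, 06:16-08:28.
Lengths: 1 h 37 min + 2 h 12 min = 3 h 49 min.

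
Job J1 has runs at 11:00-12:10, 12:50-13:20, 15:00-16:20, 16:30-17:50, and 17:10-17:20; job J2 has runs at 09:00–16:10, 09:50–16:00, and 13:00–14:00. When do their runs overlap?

11:00–12:10, 12:50–13:20, 15:00–16:10

A, merged: 11:00–12:10, 12:50–13:20, 15:00–16:20, 16:30–17:50.
B, merged: 09:00–16:10.
11:00–12:10 overlaps B on 11:00–12:10.
12:50–13:20 overlaps B on 12:50–13:20.
15:00–16:20 overlaps B on 15:00–16:10.
16:30–17:50 falls entirely outside B.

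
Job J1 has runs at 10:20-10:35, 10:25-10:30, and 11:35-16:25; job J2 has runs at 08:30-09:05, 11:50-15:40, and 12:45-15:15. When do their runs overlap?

Merge the first list: 10:20–10:35, 11:35–16:25.
Merge the second list: 08:30–09:05, 11:50–15:40.
10:20–10:35 falls entirely outside B.
11:35–16:25 overlaps B on 11:50–15:40.

11:50–15:40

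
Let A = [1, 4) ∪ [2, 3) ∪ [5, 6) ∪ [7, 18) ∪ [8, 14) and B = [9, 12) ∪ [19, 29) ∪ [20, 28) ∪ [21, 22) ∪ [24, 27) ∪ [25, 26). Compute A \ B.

Merge the first list: [1, 4), [5, 6), [7, 18).
Merge the second list: [9, 12), [19, 29).
[1, 4): nothing removed.
[5, 6): nothing removed.
[7, 18) \ B = [7, 9), [12, 18).

[1, 4) ∪ [5, 6) ∪ [7, 9) ∪ [12, 18)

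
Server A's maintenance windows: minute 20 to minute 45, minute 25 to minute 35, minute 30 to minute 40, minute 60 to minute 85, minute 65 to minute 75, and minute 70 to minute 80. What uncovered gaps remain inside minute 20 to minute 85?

The merged coverage is minute 20 to minute 45, minute 60 to minute 85.
Complement within minute 20 to minute 85: minute 45 to minute 60.

minute 45 to minute 60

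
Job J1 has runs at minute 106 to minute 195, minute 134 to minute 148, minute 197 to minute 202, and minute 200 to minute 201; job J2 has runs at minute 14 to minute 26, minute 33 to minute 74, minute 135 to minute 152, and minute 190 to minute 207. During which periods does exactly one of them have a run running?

minute 14 to minute 26, minute 33 to minute 74, minute 106 to minute 135, minute 152 to minute 190, minute 195 to minute 197, minute 202 to minute 207

A, merged: minute 106 to minute 195, minute 197 to minute 202.
Only in the first: minute 106 to minute 135, minute 152 to minute 190.
Only in the second: minute 14 to minute 26, minute 33 to minute 74, minute 195 to minute 197, minute 202 to minute 207.
Together these are the periods covered by exactly one.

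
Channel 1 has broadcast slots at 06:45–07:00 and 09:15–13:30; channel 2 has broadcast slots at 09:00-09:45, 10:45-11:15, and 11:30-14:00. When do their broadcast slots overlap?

09:15-09:45, 10:45-11:15, 11:30-13:30

06:45-07:00 meets no B interval.
09:15-13:30 ∩ B → 09:15-09:45, 10:45-11:15, 11:30-13:30.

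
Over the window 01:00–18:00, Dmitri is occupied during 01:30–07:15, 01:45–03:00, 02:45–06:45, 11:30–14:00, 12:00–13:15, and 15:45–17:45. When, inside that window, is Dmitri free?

After merging, the occupied span is 01:30–07:15, 11:30–14:00, 15:45–17:45.
Complement within 01:00–18:00: 01:00–01:30, 07:15–11:30, 14:00–15:45, 17:45–18:00.

01:00–01:30, 07:15–11:30, 14:00–15:45, 17:45–18:00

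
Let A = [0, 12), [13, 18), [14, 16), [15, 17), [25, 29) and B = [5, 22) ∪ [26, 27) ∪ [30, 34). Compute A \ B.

[0, 5) ∪ [25, 26) ∪ [27, 29)

A, merged: [0, 12), [13, 18), [25, 29).
[0, 12) \ B = [0, 5).
[13, 18): entirely removed.
[25, 29) \ B = [25, 26), [27, 29).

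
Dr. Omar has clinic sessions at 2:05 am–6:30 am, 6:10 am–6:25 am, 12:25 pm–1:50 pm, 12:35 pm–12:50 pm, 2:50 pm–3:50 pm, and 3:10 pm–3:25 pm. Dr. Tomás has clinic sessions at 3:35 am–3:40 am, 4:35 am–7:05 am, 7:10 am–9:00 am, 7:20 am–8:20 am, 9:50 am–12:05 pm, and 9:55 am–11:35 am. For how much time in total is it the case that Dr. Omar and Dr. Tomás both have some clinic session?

First set merges to 2:05 am–6:30 am, 12:25 pm–1:50 pm, 2:50 pm–3:50 pm.
Second set merges to 3:35 am–3:40 am, 4:35 am–7:05 am, 7:10 am–9:00 am, 9:50 am–12:05 pm.
A ∩ B = 3:35 am–3:40 am, 4:35 am–6:30 am.
Total: 5 min + 1 h 55 min = 2 h.

2 h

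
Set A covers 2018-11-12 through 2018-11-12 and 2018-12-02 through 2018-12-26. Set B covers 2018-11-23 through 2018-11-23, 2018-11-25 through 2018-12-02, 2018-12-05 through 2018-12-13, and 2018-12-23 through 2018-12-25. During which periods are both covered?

2018-12-02 through 2018-12-02, 2018-12-05 through 2018-12-13, 2018-12-23 through 2018-12-25

2018-11-12 through 2018-11-12: no overlap with the second set.
2018-12-02 through 2018-12-26 meets the second set on 2018-12-02 through 2018-12-02, 2018-12-05 through 2018-12-13, 2018-12-23 through 2018-12-25.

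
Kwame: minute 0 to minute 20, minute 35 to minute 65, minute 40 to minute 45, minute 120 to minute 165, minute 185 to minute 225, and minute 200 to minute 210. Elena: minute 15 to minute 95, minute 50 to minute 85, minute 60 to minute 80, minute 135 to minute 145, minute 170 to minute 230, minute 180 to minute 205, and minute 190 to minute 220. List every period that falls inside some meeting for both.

A, merged: minute 0 to minute 20, minute 35 to minute 65, minute 120 to minute 165, minute 185 to minute 225.
B, merged: minute 15 to minute 95, minute 135 to minute 145, minute 170 to minute 230.
minute 0 to minute 20 overlaps B on minute 15 to minute 20.
minute 35 to minute 65 overlaps B on minute 35 to minute 65.
minute 120 to minute 165 overlaps B on minute 135 to minute 145.
minute 185 to minute 225 overlaps B on minute 185 to minute 225.

minute 15 to minute 20, minute 35 to minute 65, minute 135 to minute 145, minute 185 to minute 225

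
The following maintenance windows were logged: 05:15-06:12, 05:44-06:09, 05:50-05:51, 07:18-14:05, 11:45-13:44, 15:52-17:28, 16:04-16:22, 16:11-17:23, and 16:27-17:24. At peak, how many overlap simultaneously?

At 05:50, 3 of the intervals are simultaneously active.
No point has more.

3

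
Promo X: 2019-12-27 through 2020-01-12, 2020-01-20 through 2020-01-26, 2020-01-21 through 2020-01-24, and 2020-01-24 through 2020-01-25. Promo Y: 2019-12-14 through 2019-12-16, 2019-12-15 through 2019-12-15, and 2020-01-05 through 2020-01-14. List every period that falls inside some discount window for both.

Merge the first list: 2019-12-27 through 2020-01-12, 2020-01-20 through 2020-01-26.
Merge the second list: 2019-12-14 through 2019-12-16, 2020-01-05 through 2020-01-14.
2019-12-27 through 2020-01-12 ∩ B → 2020-01-05 through 2020-01-12.
2020-01-20 through 2020-01-26 meets no B interval.

2020-01-05 through 2020-01-12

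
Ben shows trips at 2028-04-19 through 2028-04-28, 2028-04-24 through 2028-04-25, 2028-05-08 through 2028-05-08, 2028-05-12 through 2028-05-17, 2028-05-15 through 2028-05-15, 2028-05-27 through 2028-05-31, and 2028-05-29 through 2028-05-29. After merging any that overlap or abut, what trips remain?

2028-04-19 through 2028-04-28, 2028-05-08 through 2028-05-08, 2028-05-12 through 2028-05-17, 2028-05-27 through 2028-05-31

2028-04-24 through 2028-04-25 overlaps/touches 2028-04-19 through 2028-04-28 → extend to 2028-04-19 through 2028-04-28.
2028-05-08 through 2028-05-08 is disjoint → start new block.
2028-05-12 through 2028-05-17 is disjoint → start new block.
2028-05-15 through 2028-05-15 overlaps/touches 2028-05-12 through 2028-05-17 → extend to 2028-05-12 through 2028-05-17.
2028-05-27 through 2028-05-31 is disjoint → start new block.
2028-05-29 through 2028-05-29 overlaps/touches 2028-05-27 through 2028-05-31 → extend to 2028-05-27 through 2028-05-31.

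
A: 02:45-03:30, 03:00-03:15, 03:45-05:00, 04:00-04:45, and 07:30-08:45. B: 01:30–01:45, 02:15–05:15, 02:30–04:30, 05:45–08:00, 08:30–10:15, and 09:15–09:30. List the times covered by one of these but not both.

01:30-01:45, 02:15-02:45, 03:30-03:45, 05:00-05:15, 05:45-07:30, 08:00-08:30, 08:45-10:15

A, merged: 02:45-03:30, 03:45-05:00, 07:30-08:45.
B, merged: 01:30-01:45, 02:15-05:15, 05:45-08:00, 08:30-10:15.
A but not B: 08:00-08:30.
B but not A: 01:30-01:45, 02:15-02:45, 03:30-03:45, 05:00-05:15, 05:45-07:30, 08:45-10:15.
Combining gives A △ B.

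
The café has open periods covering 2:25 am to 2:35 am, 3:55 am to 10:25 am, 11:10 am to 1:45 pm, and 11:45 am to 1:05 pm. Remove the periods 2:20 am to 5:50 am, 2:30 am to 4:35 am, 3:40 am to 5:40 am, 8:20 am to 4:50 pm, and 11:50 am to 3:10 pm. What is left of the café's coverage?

First set merges to 2:25 am-2:35 am, 3:55 am-10:25 am, 11:10 am-1:45 pm.
Second set merges to 2:20 am-5:50 am, 8:20 am-4:50 pm.
2:25 am-2:35 am lies entirely inside B → drops out.
3:55 am-10:25 am with B removed leaves 5:50 am-8:20 am.
11:10 am-1:45 pm lies entirely inside B → drops out.

5:50 am-8:20 am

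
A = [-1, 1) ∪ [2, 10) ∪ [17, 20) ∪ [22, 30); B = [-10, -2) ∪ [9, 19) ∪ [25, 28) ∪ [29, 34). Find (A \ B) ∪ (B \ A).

[-10, -2) ∪ [-1, 1) ∪ [2, 9) ∪ [10, 17) ∪ [19, 20) ∪ [22, 25) ∪ [28, 29) ∪ [30, 34)

A \ B = [-1, 1), [2, 9), [19, 20), [22, 25), [28, 29).
B \ A = [-10, -2), [10, 17), [30, 34).
Union of the two gives the symmetric difference.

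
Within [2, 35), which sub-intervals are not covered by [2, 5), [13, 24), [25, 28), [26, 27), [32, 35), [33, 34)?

[5, 13) ∪ [24, 25) ∪ [28, 32)

After merging, the occupied span is [2, 5), [13, 24), [25, 28), [32, 35).
Uncovered inside [2, 35): [5, 13), [24, 25), [28, 32).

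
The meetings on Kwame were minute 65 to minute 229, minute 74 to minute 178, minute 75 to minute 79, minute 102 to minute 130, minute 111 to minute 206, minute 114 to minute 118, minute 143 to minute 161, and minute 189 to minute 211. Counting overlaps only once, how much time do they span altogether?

Merged: minute 65 to minute 229.
Length: 164 minutes.

164 minutes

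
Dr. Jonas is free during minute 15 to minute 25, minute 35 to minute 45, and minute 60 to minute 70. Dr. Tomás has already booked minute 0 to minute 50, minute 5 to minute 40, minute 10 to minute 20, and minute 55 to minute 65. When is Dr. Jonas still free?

Second set merges to minute 0 to minute 50, minute 55 to minute 65.
minute 15 to minute 25: entirely removed.
minute 35 to minute 45: entirely removed.
minute 60 to minute 70 \ B = minute 65 to minute 70.

minute 65 to minute 70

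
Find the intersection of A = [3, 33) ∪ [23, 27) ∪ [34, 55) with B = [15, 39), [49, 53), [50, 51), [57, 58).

[15, 33) ∪ [34, 39) ∪ [49, 53)

Merge the first list: [3, 33), [34, 55).
Merge the second list: [15, 39), [49, 53), [57, 58).
[3, 33) ∩ B → [15, 33).
[34, 55) ∩ B → [34, 39), [49, 53).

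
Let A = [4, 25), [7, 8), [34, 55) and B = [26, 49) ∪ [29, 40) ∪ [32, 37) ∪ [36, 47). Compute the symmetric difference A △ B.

[4, 25) ∪ [26, 34) ∪ [49, 55)

A, merged: [4, 25), [34, 55).
B, merged: [26, 49).
A but not B: [4, 25), [49, 55).
B but not A: [26, 34).
Combining gives A △ B.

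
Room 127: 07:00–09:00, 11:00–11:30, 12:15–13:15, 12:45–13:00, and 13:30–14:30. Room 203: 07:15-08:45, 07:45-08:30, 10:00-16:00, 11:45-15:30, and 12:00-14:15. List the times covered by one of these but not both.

A, merged: 07:00–09:00, 11:00–11:30, 12:15–13:15, 13:30–14:30.
B, merged: 07:15–08:45, 10:00–16:00.
A but not B: 07:00–07:15, 08:45–09:00.
B but not A: 10:00–11:00, 11:30–12:15, 13:15–13:30, 14:30–16:00.
Combining gives A △ B.

07:00–07:15, 08:45–09:00, 10:00–11:00, 11:30–12:15, 13:15–13:30, 14:30–16:00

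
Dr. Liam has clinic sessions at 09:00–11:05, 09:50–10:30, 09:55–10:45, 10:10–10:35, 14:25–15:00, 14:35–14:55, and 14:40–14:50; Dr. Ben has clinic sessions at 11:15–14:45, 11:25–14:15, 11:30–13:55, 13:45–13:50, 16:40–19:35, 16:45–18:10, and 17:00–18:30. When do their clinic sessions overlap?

14:25-14:45

A, merged: 09:00-11:05, 14:25-15:00.
B, merged: 11:15-14:45, 16:40-19:35.
09:00-11:05 meets no B interval.
14:25-15:00 ∩ B → 14:25-14:45.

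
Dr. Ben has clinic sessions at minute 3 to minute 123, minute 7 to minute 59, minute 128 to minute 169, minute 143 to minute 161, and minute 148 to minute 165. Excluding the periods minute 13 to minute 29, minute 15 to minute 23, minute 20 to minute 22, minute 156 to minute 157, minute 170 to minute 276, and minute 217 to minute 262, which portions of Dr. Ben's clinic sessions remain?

minute 3 to minute 13, minute 29 to minute 123, minute 128 to minute 156, minute 157 to minute 169

First set merges to minute 3 to minute 123, minute 128 to minute 169.
Second set merges to minute 13 to minute 29, minute 156 to minute 157, minute 170 to minute 276.
minute 3 to minute 123 \ B = minute 3 to minute 13, minute 29 to minute 123.
minute 128 to minute 169 \ B = minute 128 to minute 156, minute 157 to minute 169.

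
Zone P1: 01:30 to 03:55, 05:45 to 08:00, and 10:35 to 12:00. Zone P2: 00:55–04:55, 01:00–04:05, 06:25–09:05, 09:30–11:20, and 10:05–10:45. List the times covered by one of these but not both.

B, merged: 00:55–04:55, 06:25–09:05, 09:30–11:20.
A \ B = 05:45–06:25, 11:20–12:00.
B \ A = 00:55–01:30, 03:55–04:55, 08:00–09:05, 09:30–10:35.
Union of the two gives the symmetric difference.

00:55–01:30, 03:55–04:55, 05:45–06:25, 08:00–09:05, 09:30–10:35, 11:20–12:00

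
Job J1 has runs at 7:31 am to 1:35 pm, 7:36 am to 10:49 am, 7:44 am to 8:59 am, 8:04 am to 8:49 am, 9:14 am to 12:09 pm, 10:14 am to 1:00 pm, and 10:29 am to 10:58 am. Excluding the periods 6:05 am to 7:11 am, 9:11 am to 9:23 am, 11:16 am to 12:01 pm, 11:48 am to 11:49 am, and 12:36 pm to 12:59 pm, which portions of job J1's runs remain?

A, merged: 7:31 am-1:35 pm.
B, merged: 6:05 am-7:11 am, 9:11 am-9:23 am, 11:16 am-12:01 pm, 12:36 pm-12:59 pm.
7:31 am-1:35 pm \ B = 7:31 am-9:11 am, 9:23 am-11:16 am, 12:01 pm-12:36 pm, 12:59 pm-1:35 pm.

7:31 am-9:11 am, 9:23 am-11:16 am, 12:01 pm-12:36 pm, 12:59 pm-1:35 pm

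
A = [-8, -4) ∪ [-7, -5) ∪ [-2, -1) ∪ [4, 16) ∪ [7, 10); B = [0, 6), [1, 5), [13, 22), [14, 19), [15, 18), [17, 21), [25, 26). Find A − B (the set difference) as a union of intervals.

First set merges to [-8, -4), [-2, -1), [4, 16).
Second set merges to [0, 6), [13, 22), [25, 26).
[-8, -4): no B overlap → unchanged.
[-2, -1): no B overlap → unchanged.
[4, 16) minus B → [6, 13).

[-8, -4) ∪ [-2, -1) ∪ [6, 13)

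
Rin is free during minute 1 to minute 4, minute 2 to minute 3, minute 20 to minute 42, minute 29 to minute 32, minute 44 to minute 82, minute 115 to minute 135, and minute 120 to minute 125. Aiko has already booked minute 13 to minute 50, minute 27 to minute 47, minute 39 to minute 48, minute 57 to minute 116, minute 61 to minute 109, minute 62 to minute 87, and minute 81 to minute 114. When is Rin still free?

Merge the first list: minute 1 to minute 4, minute 20 to minute 42, minute 44 to minute 82, minute 115 to minute 135.
Merge the second list: minute 13 to minute 50, minute 57 to minute 116.
minute 1 to minute 4: nothing removed.
minute 20 to minute 42: entirely removed.
minute 44 to minute 82 \ B = minute 50 to minute 57.
minute 115 to minute 135 \ B = minute 116 to minute 135.

minute 1 to minute 4, minute 50 to minute 57, minute 116 to minute 135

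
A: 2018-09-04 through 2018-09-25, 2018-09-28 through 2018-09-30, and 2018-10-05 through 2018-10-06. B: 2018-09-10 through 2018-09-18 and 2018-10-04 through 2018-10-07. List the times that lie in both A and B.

2018-09-10 through 2018-09-18, 2018-10-05 through 2018-10-06

2018-09-04 through 2018-09-25 ∩ B → 2018-09-10 through 2018-09-18.
2018-09-28 through 2018-09-30 meets no B interval.
2018-10-05 through 2018-10-06 ∩ B → 2018-10-05 through 2018-10-06.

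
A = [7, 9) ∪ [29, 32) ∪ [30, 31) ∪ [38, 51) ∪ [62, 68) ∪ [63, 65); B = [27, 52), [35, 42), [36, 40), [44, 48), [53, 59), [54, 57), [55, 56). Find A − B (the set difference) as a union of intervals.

[7, 9) ∪ [62, 68)

Merge the first list: [7, 9), [29, 32), [38, 51), [62, 68).
Merge the second list: [27, 52), [53, 59).
[7, 9): nothing removed.
[29, 32): entirely removed.
[38, 51): entirely removed.
[62, 68): nothing removed.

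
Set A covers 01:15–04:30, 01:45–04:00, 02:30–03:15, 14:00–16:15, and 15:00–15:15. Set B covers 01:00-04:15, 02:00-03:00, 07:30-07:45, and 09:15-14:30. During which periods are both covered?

01:15–04:15, 14:00–14:30

First set merges to 01:15–04:30, 14:00–16:15.
Second set merges to 01:00–04:15, 07:30–07:45, 09:15–14:30.
01:15–04:30 overlaps B on 01:15–04:15.
14:00–16:15 overlaps B on 14:00–14:30.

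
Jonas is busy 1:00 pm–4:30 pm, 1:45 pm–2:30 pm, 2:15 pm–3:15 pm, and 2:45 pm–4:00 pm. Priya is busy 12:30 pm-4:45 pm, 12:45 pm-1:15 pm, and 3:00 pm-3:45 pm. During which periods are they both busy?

Merge the first list: 1:00 pm-4:30 pm.
Merge the second list: 12:30 pm-4:45 pm.
1:00 pm-4:30 pm ∩ B → 1:00 pm-4:30 pm.

1:00 pm-4:30 pm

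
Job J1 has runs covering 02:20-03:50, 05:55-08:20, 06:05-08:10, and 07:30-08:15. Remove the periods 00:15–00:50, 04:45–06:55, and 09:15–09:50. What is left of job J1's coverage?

02:20–03:50, 06:55–08:20

A, merged: 02:20–03:50, 05:55–08:20.
02:20–03:50 is untouched.
05:55–08:20 with B removed leaves 06:55–08:20.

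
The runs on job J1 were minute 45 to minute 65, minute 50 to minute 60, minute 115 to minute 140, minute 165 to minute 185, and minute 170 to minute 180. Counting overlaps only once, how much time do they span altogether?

Merged: minute 45 to minute 65, minute 115 to minute 140, minute 165 to minute 185.
Lengths: 20 minutes + 25 minutes + 20 minutes = 65 minutes.

65 minutes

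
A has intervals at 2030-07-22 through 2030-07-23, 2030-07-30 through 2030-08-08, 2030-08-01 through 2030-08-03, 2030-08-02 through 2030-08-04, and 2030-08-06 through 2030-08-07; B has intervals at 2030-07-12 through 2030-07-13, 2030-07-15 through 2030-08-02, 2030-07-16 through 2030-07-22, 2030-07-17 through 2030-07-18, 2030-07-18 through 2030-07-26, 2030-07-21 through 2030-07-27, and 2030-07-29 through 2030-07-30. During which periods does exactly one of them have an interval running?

Merge the first list: 2030-07-22 through 2030-07-23, 2030-07-30 through 2030-08-08.
Merge the second list: 2030-07-12 through 2030-07-13, 2030-07-15 through 2030-08-02.
Only in the first: 2030-08-03 through 2030-08-08.
Only in the second: 2030-07-12 through 2030-07-13, 2030-07-15 through 2030-07-21, 2030-07-24 through 2030-07-29.
Together these are the periods covered by exactly one.

2030-07-12 through 2030-07-13, 2030-07-15 through 2030-07-21, 2030-07-24 through 2030-07-29, 2030-08-03 through 2030-08-08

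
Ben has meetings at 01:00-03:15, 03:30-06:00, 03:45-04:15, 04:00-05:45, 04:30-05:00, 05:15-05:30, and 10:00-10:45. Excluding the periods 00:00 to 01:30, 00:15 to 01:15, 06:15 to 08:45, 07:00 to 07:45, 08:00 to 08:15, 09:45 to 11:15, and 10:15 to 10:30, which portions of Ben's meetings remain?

01:30–03:15, 03:30–06:00

First set merges to 01:00–03:15, 03:30–06:00, 10:00–10:45.
Second set merges to 00:00–01:30, 06:15–08:45, 09:45–11:15.
01:00–03:15 with B removed leaves 01:30–03:15.
03:30–06:00 is untouched.
10:00–10:45 lies entirely inside B → drops out.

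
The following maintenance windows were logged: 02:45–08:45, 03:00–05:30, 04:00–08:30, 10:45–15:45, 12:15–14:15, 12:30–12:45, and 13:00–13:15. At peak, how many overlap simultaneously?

Sweep endpoints in order; track running count of active intervals.
Peak of 3 reached at 04:00.

3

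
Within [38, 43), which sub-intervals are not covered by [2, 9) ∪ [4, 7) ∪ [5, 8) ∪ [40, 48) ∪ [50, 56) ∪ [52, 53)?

[38, 40)

Covered (merged): [2, 9), [40, 48), [50, 56).
Uncovered inside [38, 43): [38, 40).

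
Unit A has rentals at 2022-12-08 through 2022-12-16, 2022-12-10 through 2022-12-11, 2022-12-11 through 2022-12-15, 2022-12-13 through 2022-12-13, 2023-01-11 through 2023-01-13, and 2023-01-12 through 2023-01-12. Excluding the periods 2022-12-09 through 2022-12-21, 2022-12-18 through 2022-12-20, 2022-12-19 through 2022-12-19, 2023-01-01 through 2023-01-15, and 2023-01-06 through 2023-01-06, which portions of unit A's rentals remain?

A, merged: 2022-12-08 through 2022-12-16, 2023-01-11 through 2023-01-13.
B, merged: 2022-12-09 through 2022-12-21, 2023-01-01 through 2023-01-15.
2022-12-08 through 2022-12-16 with B removed leaves 2022-12-08 through 2022-12-08.
2023-01-11 through 2023-01-13 lies entirely inside B → drops out.

2022-12-08 through 2022-12-08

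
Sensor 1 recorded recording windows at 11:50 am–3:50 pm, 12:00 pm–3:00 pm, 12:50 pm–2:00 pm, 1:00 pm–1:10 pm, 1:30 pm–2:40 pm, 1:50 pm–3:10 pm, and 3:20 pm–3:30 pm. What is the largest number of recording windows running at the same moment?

At 1:50 pm, 5 of the intervals are simultaneously active.
No point has more.

5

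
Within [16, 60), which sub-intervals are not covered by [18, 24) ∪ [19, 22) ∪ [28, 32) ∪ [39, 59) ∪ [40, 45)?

After merging, the occupied span is [18, 24), [28, 32), [39, 59).
Gaps within [16, 60): [16, 18), [24, 28), [32, 39), [59, 60).

[16, 18) ∪ [24, 28) ∪ [32, 39) ∪ [59, 60)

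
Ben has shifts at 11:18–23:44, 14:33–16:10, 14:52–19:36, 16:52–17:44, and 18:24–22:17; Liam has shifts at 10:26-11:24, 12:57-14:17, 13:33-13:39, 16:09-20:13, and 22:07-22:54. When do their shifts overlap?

A, merged: 11:18–23:44.
B, merged: 10:26–11:24, 12:57–14:17, 16:09–20:13, 22:07–22:54.
11:18–23:44 ∩ B → 11:18–11:24, 12:57–14:17, 16:09–20:13, 22:07–22:54.

11:18–11:24, 12:57–14:17, 16:09–20:13, 22:07–22:54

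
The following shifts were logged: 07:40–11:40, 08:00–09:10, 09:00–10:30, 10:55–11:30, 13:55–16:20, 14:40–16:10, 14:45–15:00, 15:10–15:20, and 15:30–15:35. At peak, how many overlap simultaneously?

At 09:00, 3 of the intervals are simultaneously active.
No point has more.

3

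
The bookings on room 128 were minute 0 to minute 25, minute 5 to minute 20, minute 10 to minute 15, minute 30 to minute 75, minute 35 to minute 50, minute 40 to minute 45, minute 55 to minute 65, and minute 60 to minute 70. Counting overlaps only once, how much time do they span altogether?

Merged: minute 0 to minute 25, minute 30 to minute 75.
Lengths: 25 minutes + 45 minutes = 70 minutes.

70 minutes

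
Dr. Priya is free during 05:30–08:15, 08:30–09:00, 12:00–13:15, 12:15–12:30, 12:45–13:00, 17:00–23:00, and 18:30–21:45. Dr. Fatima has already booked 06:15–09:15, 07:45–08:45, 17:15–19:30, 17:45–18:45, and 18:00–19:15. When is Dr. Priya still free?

05:30-06:15, 12:00-13:15, 17:00-17:15, 19:30-23:00

A, merged: 05:30-08:15, 08:30-09:00, 12:00-13:15, 17:00-23:00.
B, merged: 06:15-09:15, 17:15-19:30.
05:30-08:15 with B removed leaves 05:30-06:15.
08:30-09:00 lies entirely inside B → drops out.
12:00-13:15 is untouched.
17:00-23:00 with B removed leaves 17:00-17:15, 19:30-23:00.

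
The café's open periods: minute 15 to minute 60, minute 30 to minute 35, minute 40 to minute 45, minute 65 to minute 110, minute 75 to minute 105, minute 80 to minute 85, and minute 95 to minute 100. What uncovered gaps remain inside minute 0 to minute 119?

The merged coverage is minute 15 to minute 60, minute 65 to minute 110.
Gaps within minute 0 to minute 119: minute 0 to minute 15, minute 60 to minute 65, minute 110 to minute 119.

minute 0 to minute 15, minute 60 to minute 65, minute 110 to minute 119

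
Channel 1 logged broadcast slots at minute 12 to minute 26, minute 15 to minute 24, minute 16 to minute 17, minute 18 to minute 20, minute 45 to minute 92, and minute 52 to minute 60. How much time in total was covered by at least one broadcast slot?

61 minutes

Merged: minute 12 to minute 26, minute 45 to minute 92.
Lengths: 14 minutes + 47 minutes = 61 minutes.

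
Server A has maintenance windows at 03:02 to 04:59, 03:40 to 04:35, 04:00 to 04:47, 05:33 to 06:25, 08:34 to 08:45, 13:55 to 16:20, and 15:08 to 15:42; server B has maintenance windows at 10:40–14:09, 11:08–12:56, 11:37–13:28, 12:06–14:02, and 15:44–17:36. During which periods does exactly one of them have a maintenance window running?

03:02-04:59, 05:33-06:25, 08:34-08:45, 10:40-13:55, 14:09-15:44, 16:20-17:36

A, merged: 03:02-04:59, 05:33-06:25, 08:34-08:45, 13:55-16:20.
B, merged: 10:40-14:09, 15:44-17:36.
Only in the first: 03:02-04:59, 05:33-06:25, 08:34-08:45, 14:09-15:44.
Only in the second: 10:40-13:55, 16:20-17:36.
Together these are the periods covered by exactly one.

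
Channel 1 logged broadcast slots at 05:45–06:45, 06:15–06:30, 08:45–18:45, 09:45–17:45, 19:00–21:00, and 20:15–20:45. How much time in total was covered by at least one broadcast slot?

13 h

Merged: 05:45–06:45, 08:45–18:45, 19:00–21:00.
Lengths: 1 h + 10 h + 2 h = 13 h.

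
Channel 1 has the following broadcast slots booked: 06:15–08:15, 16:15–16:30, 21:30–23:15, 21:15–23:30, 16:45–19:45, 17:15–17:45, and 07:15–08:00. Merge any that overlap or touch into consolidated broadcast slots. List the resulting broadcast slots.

06:15–08:15, 16:15–16:30, 16:45–19:45, 21:15–23:30

Sort by start: 06:15–08:15, 07:15–08:00, 16:15–16:30, 16:45–19:45, 17:15–17:45, 21:15–23:30, 21:30–23:15.
07:15–08:00 overlaps/touches 06:15–08:15 → extend to 06:15–08:15.
16:15–16:30 is disjoint → start new block.
16:45–19:45 is disjoint → start new block.
17:15–17:45 overlaps/touches 16:45–19:45 → extend to 16:45–19:45.
21:15–23:30 is disjoint → start new block.
21:30–23:15 overlaps/touches 21:15–23:30 → extend to 21:15–23:30.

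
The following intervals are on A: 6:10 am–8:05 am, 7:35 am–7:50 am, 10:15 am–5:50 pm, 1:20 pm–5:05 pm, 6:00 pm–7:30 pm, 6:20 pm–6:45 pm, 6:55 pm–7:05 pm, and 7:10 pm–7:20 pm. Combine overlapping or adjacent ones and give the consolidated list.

6:10 am-8:05 am, 10:15 am-5:50 pm, 6:00 pm-7:30 pm

7:35 am-7:50 am overlaps/touches 6:10 am-8:05 am → extend to 6:10 am-8:05 am.
10:15 am-5:50 pm is disjoint → start new block.
1:20 pm-5:05 pm overlaps/touches 10:15 am-5:50 pm → extend to 10:15 am-5:50 pm.
6:00 pm-7:30 pm is disjoint → start new block.
6:20 pm-6:45 pm overlaps/touches 6:00 pm-7:30 pm → extend to 6:00 pm-7:30 pm.
6:55 pm-7:05 pm overlaps/touches 6:00 pm-7:30 pm → extend to 6:00 pm-7:30 pm.
7:10 pm-7:20 pm overlaps/touches 6:00 pm-7:30 pm → extend to 6:00 pm-7:30 pm.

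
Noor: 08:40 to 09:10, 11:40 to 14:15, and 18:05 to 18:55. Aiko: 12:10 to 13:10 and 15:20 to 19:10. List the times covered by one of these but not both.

Only in the first: 08:40–09:10, 11:40–12:10, 13:10–14:15.
Only in the second: 15:20–18:05, 18:55–19:10.
Together these are the periods covered by exactly one.

08:40–09:10, 11:40–12:10, 13:10–14:15, 15:20–18:05, 18:55–19:10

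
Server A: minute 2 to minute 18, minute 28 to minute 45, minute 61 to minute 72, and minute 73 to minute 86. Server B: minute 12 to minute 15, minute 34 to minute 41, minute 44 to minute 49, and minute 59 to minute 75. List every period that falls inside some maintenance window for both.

minute 2 to minute 18 meets the second set on minute 12 to minute 15.
minute 28 to minute 45 meets the second set on minute 34 to minute 41, minute 44 to minute 45.
minute 61 to minute 72 meets the second set on minute 61 to minute 72.
minute 73 to minute 86 meets the second set on minute 73 to minute 75.

minute 12 to minute 15, minute 34 to minute 41, minute 44 to minute 45, minute 61 to minute 72, minute 73 to minute 75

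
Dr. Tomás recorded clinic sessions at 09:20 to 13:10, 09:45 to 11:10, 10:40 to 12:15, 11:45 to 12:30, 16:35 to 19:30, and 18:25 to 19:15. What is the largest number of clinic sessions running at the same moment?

3

At 10:40, 3 of the intervals are simultaneously active.
No point has more.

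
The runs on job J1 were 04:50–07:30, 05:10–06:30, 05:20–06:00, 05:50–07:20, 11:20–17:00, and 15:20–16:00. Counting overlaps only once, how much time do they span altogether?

8 h 20 min

Merged: 04:50–07:30, 11:20–17:00.
Lengths: 2 h 40 min + 5 h 40 min = 8 h 20 min.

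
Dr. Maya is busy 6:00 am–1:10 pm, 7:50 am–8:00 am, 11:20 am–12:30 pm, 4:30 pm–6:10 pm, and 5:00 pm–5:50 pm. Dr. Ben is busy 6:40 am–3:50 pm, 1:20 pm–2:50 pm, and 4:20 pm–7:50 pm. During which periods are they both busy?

6:40 am-1:10 pm, 4:30 pm-6:10 pm

First set merges to 6:00 am-1:10 pm, 4:30 pm-6:10 pm.
Second set merges to 6:40 am-3:50 pm, 4:20 pm-7:50 pm.
6:00 am-1:10 pm ∩ B → 6:40 am-1:10 pm.
4:30 pm-6:10 pm ∩ B → 4:30 pm-6:10 pm.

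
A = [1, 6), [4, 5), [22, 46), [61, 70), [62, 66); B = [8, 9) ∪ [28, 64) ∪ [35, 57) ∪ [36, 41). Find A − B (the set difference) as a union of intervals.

[1, 6) ∪ [22, 28) ∪ [64, 70)

Merge the first list: [1, 6), [22, 46), [61, 70).
Merge the second list: [8, 9), [28, 64).
[1, 6): no B overlap → unchanged.
[22, 46) minus B → [22, 28).
[61, 70) minus B → [64, 70).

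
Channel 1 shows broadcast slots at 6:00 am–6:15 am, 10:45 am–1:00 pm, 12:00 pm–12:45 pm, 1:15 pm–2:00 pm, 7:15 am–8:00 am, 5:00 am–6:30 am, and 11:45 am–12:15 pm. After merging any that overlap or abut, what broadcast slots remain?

Sort by start: 5:00 am-6:30 am, 6:00 am-6:15 am, 7:15 am-8:00 am, 10:45 am-1:00 pm, 11:45 am-12:15 pm, 12:00 pm-12:45 pm, 1:15 pm-2:00 pm.
6:00 am-6:15 am overlaps/touches 5:00 am-6:30 am → extend to 5:00 am-6:30 am.
7:15 am-8:00 am is disjoint → start new block.
10:45 am-1:00 pm is disjoint → start new block.
11:45 am-12:15 pm overlaps/touches 10:45 am-1:00 pm → extend to 10:45 am-1:00 pm.
12:00 pm-12:45 pm overlaps/touches 10:45 am-1:00 pm → extend to 10:45 am-1:00 pm.
1:15 pm-2:00 pm is disjoint → start new block.

5:00 am-6:30 am, 7:15 am-8:00 am, 10:45 am-1:00 pm, 1:15 pm-2:00 pm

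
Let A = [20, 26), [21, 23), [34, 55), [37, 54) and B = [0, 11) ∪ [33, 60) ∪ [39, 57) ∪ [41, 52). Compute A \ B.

Merge the first list: [20, 26), [34, 55).
Merge the second list: [0, 11), [33, 60).
[20, 26): nothing removed.
[34, 55): entirely removed.

[20, 26)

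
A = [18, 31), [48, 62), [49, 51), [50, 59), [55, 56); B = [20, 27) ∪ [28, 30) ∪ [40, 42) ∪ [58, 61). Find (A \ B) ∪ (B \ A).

[18, 20) ∪ [27, 28) ∪ [30, 31) ∪ [40, 42) ∪ [48, 58) ∪ [61, 62)

A, merged: [18, 31), [48, 62).
A but not B: [18, 20), [27, 28), [30, 31), [48, 58), [61, 62).
B but not A: [40, 42).
Combining gives A △ B.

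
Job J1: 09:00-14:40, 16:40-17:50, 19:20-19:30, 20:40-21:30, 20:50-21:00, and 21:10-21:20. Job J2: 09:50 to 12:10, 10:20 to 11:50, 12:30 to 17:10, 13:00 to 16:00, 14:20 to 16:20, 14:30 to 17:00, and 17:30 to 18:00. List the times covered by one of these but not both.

First set merges to 09:00–14:40, 16:40–17:50, 19:20–19:30, 20:40–21:30.
Second set merges to 09:50–12:10, 12:30–17:10, 17:30–18:00.
Only in the first: 09:00–09:50, 12:10–12:30, 17:10–17:30, 19:20–19:30, 20:40–21:30.
Only in the second: 14:40–16:40, 17:50–18:00.
Together these are the periods covered by exactly one.

09:00–09:50, 12:10–12:30, 14:40–16:40, 17:10–17:30, 17:50–18:00, 19:20–19:30, 20:40–21:30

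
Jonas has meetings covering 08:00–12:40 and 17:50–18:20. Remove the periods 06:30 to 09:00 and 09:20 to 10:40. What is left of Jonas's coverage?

08:00-12:40 minus B → 09:00-09:20, 10:40-12:40.
17:50-18:20: no B overlap → unchanged.

09:00-09:20, 10:40-12:40, 17:50-18:20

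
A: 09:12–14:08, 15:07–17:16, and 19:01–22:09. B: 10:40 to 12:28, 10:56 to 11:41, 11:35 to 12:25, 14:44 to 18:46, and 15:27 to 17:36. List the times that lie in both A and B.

B, merged: 10:40–12:28, 14:44–18:46.
09:12–14:08 overlaps B on 10:40–12:28.
15:07–17:16 overlaps B on 15:07–17:16.
19:01–22:09 falls entirely outside B.

10:40–12:28, 15:07–17:16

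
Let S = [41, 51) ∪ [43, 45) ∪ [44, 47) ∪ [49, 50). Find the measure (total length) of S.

10

Merged: [41, 51).
Length: 10.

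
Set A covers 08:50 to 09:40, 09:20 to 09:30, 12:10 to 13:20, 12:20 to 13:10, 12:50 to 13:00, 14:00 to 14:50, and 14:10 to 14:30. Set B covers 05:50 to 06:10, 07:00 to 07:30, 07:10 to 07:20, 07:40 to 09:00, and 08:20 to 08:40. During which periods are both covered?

A, merged: 08:50–09:40, 12:10–13:20, 14:00–14:50.
B, merged: 05:50–06:10, 07:00–07:30, 07:40–09:00.
08:50–09:40 ∩ B → 08:50–09:00.
12:10–13:20 meets no B interval.
14:00–14:50 meets no B interval.

08:50–09:00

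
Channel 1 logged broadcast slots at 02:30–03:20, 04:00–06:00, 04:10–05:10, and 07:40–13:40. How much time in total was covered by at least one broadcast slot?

8 h 50 min

Merged: 02:30–03:20, 04:00–06:00, 07:40–13:40.
Lengths: 50 min + 2 h + 6 h = 8 h 50 min.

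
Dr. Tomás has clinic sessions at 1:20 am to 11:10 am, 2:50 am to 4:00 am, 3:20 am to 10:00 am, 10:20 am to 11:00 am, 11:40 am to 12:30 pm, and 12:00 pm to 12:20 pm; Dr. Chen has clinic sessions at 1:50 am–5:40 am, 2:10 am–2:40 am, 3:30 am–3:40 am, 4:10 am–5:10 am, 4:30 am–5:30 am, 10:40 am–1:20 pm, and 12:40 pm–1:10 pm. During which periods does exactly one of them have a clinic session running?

1:20 am–1:50 am, 5:40 am–10:40 am, 11:10 am–11:40 am, 12:30 pm–1:20 pm

First set merges to 1:20 am–11:10 am, 11:40 am–12:30 pm.
Second set merges to 1:50 am–5:40 am, 10:40 am–1:20 pm.
Only in the first: 1:20 am–1:50 am, 5:40 am–10:40 am.
Only in the second: 11:10 am–11:40 am, 12:30 pm–1:20 pm.
Together these are the periods covered by exactly one.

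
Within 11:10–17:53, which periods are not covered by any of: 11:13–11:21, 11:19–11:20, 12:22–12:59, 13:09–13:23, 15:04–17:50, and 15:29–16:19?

Covered (merged): 11:13–11:21, 12:22–12:59, 13:09–13:23, 15:04–17:50.
Uncovered inside 11:10–17:53: 11:10–11:13, 11:21–12:22, 12:59–13:09, 13:23–15:04, 17:50–17:53.

11:10–11:13, 11:21–12:22, 12:59–13:09, 13:23–15:04, 17:50–17:53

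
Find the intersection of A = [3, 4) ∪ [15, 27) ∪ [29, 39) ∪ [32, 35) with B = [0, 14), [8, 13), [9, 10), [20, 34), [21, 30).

[3, 4) ∪ [20, 27) ∪ [29, 34)

A, merged: [3, 4), [15, 27), [29, 39).
B, merged: [0, 14), [20, 34).
[3, 4) ∩ B → [3, 4).
[15, 27) ∩ B → [20, 27).
[29, 39) ∩ B → [29, 34).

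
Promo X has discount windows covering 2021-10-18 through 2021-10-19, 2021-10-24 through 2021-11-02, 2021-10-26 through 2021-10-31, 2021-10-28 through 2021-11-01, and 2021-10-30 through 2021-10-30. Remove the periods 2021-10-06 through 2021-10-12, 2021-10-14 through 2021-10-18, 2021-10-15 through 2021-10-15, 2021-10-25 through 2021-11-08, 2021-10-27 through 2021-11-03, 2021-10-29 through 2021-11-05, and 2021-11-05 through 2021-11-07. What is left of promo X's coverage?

2021-10-19 through 2021-10-19, 2021-10-24 through 2021-10-24

A, merged: 2021-10-18 through 2021-10-19, 2021-10-24 through 2021-11-02.
B, merged: 2021-10-06 through 2021-10-12, 2021-10-14 through 2021-10-18, 2021-10-25 through 2021-11-08.
2021-10-18 through 2021-10-19 minus B → 2021-10-19 through 2021-10-19.
2021-10-24 through 2021-11-02 minus B → 2021-10-24 through 2021-10-24.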